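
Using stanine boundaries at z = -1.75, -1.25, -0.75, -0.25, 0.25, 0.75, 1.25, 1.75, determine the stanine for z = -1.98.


Stanine boundaries: [-1.75, -1.25, -0.75, -0.25, 0.25, 0.75, 1.25, 1.75]
z = -1.98
Check each boundary:
  z < -1.75
  z < -1.25
  z < -0.75
  z < -0.25
  z < 0.25
  z < 0.75
  z < 1.25
  z < 1.75
Highest qualifying boundary gives stanine = 1

1


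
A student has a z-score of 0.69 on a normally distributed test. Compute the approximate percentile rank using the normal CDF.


CDF(z) = 0.5 * (1 + erf(z/sqrt(2)))
erf(0.4879) = 0.5098
CDF = 0.7549
Percentile rank = 0.7549 * 100 = 75.49

75.49


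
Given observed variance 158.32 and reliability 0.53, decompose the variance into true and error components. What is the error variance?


var_true = rxx * var_obs = 0.53 * 158.32 = 83.9096
var_error = var_obs - var_true
var_error = 158.32 - 83.9096
var_error = 74.4104

74.4104


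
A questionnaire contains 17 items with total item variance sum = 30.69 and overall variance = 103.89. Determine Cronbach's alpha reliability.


alpha = (k/(k-1)) * (1 - sum(si^2)/s_total^2)
= (17/16) * (1 - 30.69/103.89)
alpha = 0.7486

0.7486


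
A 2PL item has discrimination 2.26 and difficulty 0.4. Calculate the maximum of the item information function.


For 2PL, max info at theta = b = 0.4
I_max = a^2 / 4 = 2.26^2 / 4
= 5.1076 / 4
I_max = 1.2769

1.2769


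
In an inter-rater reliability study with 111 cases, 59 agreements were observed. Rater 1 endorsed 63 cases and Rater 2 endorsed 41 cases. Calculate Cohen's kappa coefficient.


P_o = 59/111 = 0.531532
P_e = (63*41 + 48*70) / 12321 = 0.482347
kappa = (P_o - P_e) / (1 - P_e)
kappa = (0.531532 - 0.482347) / (1 - 0.482347)
kappa = 0.095

0.095


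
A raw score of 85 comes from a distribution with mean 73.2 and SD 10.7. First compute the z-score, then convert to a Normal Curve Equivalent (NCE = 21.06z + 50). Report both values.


z = (X - mean) / SD = (85 - 73.2) / 10.7
z = 11.8 / 10.7
z = 1.1028
NCE = NCE = 21.06z + 50
Carry z at full precision (z = 11.8 / 10.7) into the conversion:
NCE = 21.06 * (11.8 / 10.7) + 50 = 248.508 / 10.7 + 50
NCE = 23.225 + 50
NCE = 73.225

73.225


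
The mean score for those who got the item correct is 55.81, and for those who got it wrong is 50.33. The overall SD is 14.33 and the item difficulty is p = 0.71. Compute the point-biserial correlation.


q = 1 - p = 0.29
rpb = ((M1 - M0) / SD) * sqrt(p * q)
rpb = ((55.81 - 50.33) / 14.33) * sqrt(0.71 * 0.29)
rpb = 0.1735

0.1735


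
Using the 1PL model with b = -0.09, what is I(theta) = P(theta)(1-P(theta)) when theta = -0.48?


P = 1/(1+exp(-(-0.48--0.09))) = 0.4037
I = P*(1-P) = 0.4037 * 0.5963
I = 0.2407

0.2407


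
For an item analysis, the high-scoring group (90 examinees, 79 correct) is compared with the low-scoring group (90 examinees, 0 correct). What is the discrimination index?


p_upper = 79/90 = 0.8778
p_lower = 0/90 = 0.0
D = 0.8778 - 0.0 = 0.8778

0.8778


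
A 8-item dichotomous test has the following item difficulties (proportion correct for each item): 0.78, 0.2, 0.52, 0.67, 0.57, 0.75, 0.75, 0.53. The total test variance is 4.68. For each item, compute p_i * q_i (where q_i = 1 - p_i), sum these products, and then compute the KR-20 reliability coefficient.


For each item, compute p_i * q_i:
  Item 1: 0.78 * 0.22 = 0.1716
  Item 2: 0.2 * 0.8 = 0.16
  Item 3: 0.52 * 0.48 = 0.2496
  Item 4: 0.67 * 0.33 = 0.2211
  Item 5: 0.57 * 0.43 = 0.2451
  Item 6: 0.75 * 0.25 = 0.1875
  Item 7: 0.75 * 0.25 = 0.1875
  Item 8: 0.53 * 0.47 = 0.2491
Sum(p_i * q_i) = 0.1716 + 0.16 + 0.2496 + 0.2211 + 0.2451 + 0.1875 + 0.1875 + 0.2491 = 1.6715
KR-20 = (k/(k-1)) * (1 - Sum(p_i*q_i) / Var_total)
= (8/7) * (1 - 1.6715/4.68)
= 1.1429 * 0.6428
KR-20 = 0.7347

0.7347


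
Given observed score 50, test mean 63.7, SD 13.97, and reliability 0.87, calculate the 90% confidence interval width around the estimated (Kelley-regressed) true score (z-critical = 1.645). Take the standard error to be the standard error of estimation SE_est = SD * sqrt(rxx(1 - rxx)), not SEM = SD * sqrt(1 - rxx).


True score estimate = 0.87*50 + 0.13*63.7 = 51.781
SE_est = SD * sqrt(rxx * (1 - rxx)) = 13.97 * sqrt(0.87 * 0.13) = 13.97 * sqrt(0.1131) = 4.698159
CI = T_est +/- z * SE_est, so width = 2 * z * SE_est = 2 * 1.645 * 4.698159
Width = 15.4569

15.4569


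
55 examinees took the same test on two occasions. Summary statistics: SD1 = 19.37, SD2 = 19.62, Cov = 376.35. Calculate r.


r = cov(X,Y) / (SD_X * SD_Y)
r = 376.35 / (19.37 * 19.62)
r = 376.35 / 380.0394
r = 0.9903

0.9903


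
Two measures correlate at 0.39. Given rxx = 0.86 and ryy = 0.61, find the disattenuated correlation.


r_corrected = rxy / sqrt(rxx * ryy)
= 0.39 / sqrt(0.86 * 0.61)
= 0.39 / sqrt(0.5246)
= 0.39 / 0.724293
r_corrected = 0.5385

0.5385


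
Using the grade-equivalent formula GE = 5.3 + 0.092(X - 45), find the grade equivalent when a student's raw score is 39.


raw - median = 39 - 45 = -6
slope * diff = 0.092 * -6 = -0.552
GE = 5.3 + -0.552
GE = 4.748

4.748


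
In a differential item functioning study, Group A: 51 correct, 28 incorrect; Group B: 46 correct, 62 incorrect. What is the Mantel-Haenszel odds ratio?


Odds_A = 51/28 = 1.8214
Odds_B = 46/62 = 0.7419
OR = Odds_A / Odds_B = 1.8214 / 0.7419
Exactly, OR = (51 * 62) / (28 * 46) = 3162 / 1288
OR = 2.455

2.455


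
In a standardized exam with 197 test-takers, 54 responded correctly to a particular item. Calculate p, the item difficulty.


Item difficulty p = number correct / total examinees
p = 54 / 197
p = 0.2741

0.2741


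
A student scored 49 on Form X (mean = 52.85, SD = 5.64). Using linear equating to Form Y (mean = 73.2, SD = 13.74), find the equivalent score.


slope = SD_Y / SD_X = 13.74 / 5.64 ~ 2.4362
intercept = mean_Y - slope * mean_X = 73.2 - (13.74 / 5.64) * 52.85 ~ -55.5516
Y = slope * X + intercept. To avoid rounding drift from the rounded slope/intercept, evaluate the equivalent form Y = mean_Y + SD_Y * (X - mean_X) / SD_X at full precision:
Y = 73.2 + 13.74 * (49 - 52.85) / 5.64
Y = 73.2 - 13.74 * 3.85 / 5.64
Y = 73.2 - 52.899 / 5.64
Y = 73.2 - 9.3793
Y = 63.8207

63.8207


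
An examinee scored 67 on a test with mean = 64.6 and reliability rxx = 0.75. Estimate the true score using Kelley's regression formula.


T_est = rxx * X + (1 - rxx) * mean
T_est = 0.75 * 67 + 0.25 * 64.6
T_est = 50.25 + 16.15
T_est = 66.4

66.4


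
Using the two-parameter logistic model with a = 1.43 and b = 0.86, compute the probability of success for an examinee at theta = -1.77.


a*(theta - b) = 1.43 * (-1.77 - 0.86) = -3.7609
exp(--3.7609) = 42.9871
P = 1 / (1 + 42.9871)
P = 0.0227

0.0227


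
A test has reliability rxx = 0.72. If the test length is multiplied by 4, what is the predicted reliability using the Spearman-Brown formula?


r_new = (n * rxx) / (1 + (n-1) * rxx)
r_new = (4 * 0.72) / (1 + 3 * 0.72)
r_new = 2.88 / 3.16
r_new = 0.9114

0.9114


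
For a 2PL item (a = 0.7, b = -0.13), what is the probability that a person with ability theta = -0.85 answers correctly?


a*(theta - b) = 0.7 * (-0.85 - -0.13) = -0.504
exp(--0.504) = 1.6553
P = 1 / (1 + 1.6553)
P = 0.3766

0.3766


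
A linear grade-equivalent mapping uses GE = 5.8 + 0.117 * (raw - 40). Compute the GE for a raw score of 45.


raw - median = 45 - 40 = 5
slope * diff = 0.117 * 5 = 0.585
GE = 5.8 + 0.585
GE = 6.385

6.385


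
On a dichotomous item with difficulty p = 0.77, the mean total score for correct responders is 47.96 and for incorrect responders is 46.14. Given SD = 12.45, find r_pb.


q = 1 - p = 0.23
rpb = ((M1 - M0) / SD) * sqrt(p * q)
rpb = ((47.96 - 46.14) / 12.45) * sqrt(0.77 * 0.23)
rpb = 0.0615

0.0615


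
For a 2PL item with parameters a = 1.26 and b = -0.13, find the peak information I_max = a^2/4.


For 2PL, max info at theta = b = -0.13
I_max = a^2 / 4 = 1.26^2 / 4
= 1.5876 / 4
I_max = 0.3969

0.3969


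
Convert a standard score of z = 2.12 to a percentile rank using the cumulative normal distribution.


CDF(z) = 0.5 * (1 + erf(z/sqrt(2)))
erf(1.4991) = 0.966
CDF = 0.983
Percentile rank = 0.983 * 100 = 98.3

98.3


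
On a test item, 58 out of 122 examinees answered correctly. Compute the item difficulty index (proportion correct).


Item difficulty p = number correct / total examinees
p = 58 / 122
p = 0.4754

0.4754


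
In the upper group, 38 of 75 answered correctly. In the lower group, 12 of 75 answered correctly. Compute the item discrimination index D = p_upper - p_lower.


p_upper = 38/75 = 0.5067
p_lower = 12/75 = 0.16
D = 0.5067 - 0.16 = 0.3467

0.3467


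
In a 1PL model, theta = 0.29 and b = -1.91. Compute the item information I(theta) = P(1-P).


P = 1/(1+exp(-(0.29--1.91))) = 0.9002
I = P*(1-P) = 0.9002 * 0.0998
I = 0.0898

0.0898


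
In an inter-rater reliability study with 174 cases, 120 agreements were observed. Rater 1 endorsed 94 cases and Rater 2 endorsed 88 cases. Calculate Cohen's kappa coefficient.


P_o = 120/174 = 0.689655
P_e = (94*88 + 80*86) / 30276 = 0.500462
kappa = (P_o - P_e) / (1 - P_e)
kappa = (0.689655 - 0.500462) / (1 - 0.500462)
kappa = 0.3787

0.3787


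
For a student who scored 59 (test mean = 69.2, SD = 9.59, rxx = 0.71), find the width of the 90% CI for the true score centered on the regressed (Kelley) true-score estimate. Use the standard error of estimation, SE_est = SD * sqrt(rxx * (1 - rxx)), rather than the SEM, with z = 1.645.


True score estimate = 0.71*59 + 0.29*69.2 = 61.958
SE_est = SD * sqrt(rxx * (1 - rxx)) = 9.59 * sqrt(0.71 * 0.29) = 9.59 * sqrt(0.2059) = 4.351578
CI = T_est +/- z * SE_est, so width = 2 * z * SE_est = 2 * 1.645 * 4.351578
Width = 14.3167

14.3167


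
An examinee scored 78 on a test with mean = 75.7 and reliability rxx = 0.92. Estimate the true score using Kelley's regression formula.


T_est = rxx * X + (1 - rxx) * mean
T_est = 0.92 * 78 + 0.08 * 75.7
T_est = 71.76 + 6.056
T_est = 77.816

77.816


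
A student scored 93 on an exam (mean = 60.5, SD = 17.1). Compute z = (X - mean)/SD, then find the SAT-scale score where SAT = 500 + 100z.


z = (X - mean) / SD = (93 - 60.5) / 17.1
z = 32.5 / 17.1
z = 1.9006
SAT-scale = SAT = 500 + 100z
Carry z at full precision (z = 32.5 / 17.1) into the conversion:
SAT-scale = 500 + 100 * (32.5 / 17.1) = 500 + 3250 / 17.1
SAT-scale = 500 + 190.0585
SAT-scale = 690.0585

690.0585


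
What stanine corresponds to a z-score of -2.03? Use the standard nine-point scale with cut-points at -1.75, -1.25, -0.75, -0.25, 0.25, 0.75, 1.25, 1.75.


Stanine boundaries: [-1.75, -1.25, -0.75, -0.25, 0.25, 0.75, 1.25, 1.75]
z = -2.03
Check each boundary:
  z < -1.75
  z < -1.25
  z < -0.75
  z < -0.25
  z < 0.25
  z < 0.75
  z < 1.25
  z < 1.75
Highest qualifying boundary gives stanine = 1

1


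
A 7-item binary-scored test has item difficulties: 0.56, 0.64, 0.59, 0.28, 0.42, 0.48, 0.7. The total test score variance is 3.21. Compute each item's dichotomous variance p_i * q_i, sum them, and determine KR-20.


For each item, compute p_i * q_i:
  Item 1: 0.56 * 0.44 = 0.2464
  Item 2: 0.64 * 0.36 = 0.2304
  Item 3: 0.59 * 0.41 = 0.2419
  Item 4: 0.28 * 0.72 = 0.2016
  Item 5: 0.42 * 0.58 = 0.2436
  Item 6: 0.48 * 0.52 = 0.2496
  Item 7: 0.7 * 0.3 = 0.21
Sum(p_i * q_i) = 0.2464 + 0.2304 + 0.2419 + 0.2016 + 0.2436 + 0.2496 + 0.21 = 1.6235
KR-20 = (k/(k-1)) * (1 - Sum(p_i*q_i) / Var_total)
= (7/6) * (1 - 1.6235/3.21)
= 1.1667 * 0.4942
KR-20 = 0.5766

0.5766


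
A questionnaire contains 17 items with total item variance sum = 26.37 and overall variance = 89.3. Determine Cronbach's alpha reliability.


alpha = (k/(k-1)) * (1 - sum(si^2)/s_total^2)
= (17/16) * (1 - 26.37/89.3)
alpha = 0.7487

0.7487


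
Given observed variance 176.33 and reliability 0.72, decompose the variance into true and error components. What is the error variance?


var_true = rxx * var_obs = 0.72 * 176.33 = 126.9576
var_error = var_obs - var_true
var_error = 176.33 - 126.9576
var_error = 49.3724

49.3724


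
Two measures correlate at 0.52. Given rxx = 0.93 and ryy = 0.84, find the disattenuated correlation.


r_corrected = rxy / sqrt(rxx * ryy)
= 0.52 / sqrt(0.93 * 0.84)
= 0.52 / sqrt(0.7812)
= 0.52 / 0.883855
r_corrected = 0.5883

0.5883


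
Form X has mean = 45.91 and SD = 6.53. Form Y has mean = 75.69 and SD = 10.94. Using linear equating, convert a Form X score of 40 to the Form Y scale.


slope = SD_Y / SD_X = 10.94 / 6.53 ~ 1.6753
intercept = mean_Y - slope * mean_X = 75.69 - (10.94 / 6.53) * 45.91 ~ -1.2251
Y = slope * X + intercept. To avoid rounding drift from the rounded slope/intercept, evaluate the equivalent form Y = mean_Y + SD_Y * (X - mean_X) / SD_X at full precision:
Y = 75.69 + 10.94 * (40 - 45.91) / 6.53
Y = 75.69 - 10.94 * 5.91 / 6.53
Y = 75.69 - 64.6554 / 6.53
Y = 75.69 - 9.9013
Y = 65.7887

65.7887


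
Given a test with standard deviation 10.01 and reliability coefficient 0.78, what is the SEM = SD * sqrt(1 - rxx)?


SEM = SD * sqrt(1 - rxx)
SEM = 10.01 * sqrt(1 - 0.78)
SEM = 10.01 * sqrt(0.22) = 10.01 * 0.469042
SEM = 4.6951

4.6951


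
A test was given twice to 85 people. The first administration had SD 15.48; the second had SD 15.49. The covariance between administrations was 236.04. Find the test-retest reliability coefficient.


r = cov(X,Y) / (SD_X * SD_Y)
r = 236.04 / (15.48 * 15.49)
r = 236.04 / 239.7852
r = 0.9844

0.9844


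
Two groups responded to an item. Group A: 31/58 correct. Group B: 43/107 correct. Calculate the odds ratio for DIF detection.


Odds_A = 31/27 = 1.1481
Odds_B = 43/64 = 0.6719
OR = Odds_A / Odds_B = 1.1481 / 0.6719
Exactly, OR = (31 * 64) / (27 * 43) = 1984 / 1161
OR = 1.7089

1.7089


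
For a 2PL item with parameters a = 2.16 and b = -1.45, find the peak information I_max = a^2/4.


For 2PL, max info at theta = b = -1.45
I_max = a^2 / 4 = 2.16^2 / 4
= 4.6656 / 4
I_max = 1.1664

1.1664


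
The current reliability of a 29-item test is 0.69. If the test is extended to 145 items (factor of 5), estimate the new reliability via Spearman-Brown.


r_new = (n * rxx) / (1 + (n-1) * rxx)
r_new = (5 * 0.69) / (1 + 4 * 0.69)
r_new = 3.45 / 3.76
r_new = 0.9176

0.9176


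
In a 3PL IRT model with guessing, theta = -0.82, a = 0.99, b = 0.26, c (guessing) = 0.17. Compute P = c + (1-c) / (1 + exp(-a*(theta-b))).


logit = 0.99*(-0.82 - 0.26) = -1.0692
P* = 1/(1 + exp(--1.0692)) = 0.2556
P = 0.17 + (1 - 0.17) * 0.2556
P = 0.3821

0.3821


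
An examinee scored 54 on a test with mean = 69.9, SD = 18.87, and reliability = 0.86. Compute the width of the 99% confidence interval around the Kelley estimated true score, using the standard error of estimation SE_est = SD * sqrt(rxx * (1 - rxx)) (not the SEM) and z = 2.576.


True score estimate = 0.86*54 + 0.14*69.9 = 56.226
SE_est = SD * sqrt(rxx * (1 - rxx)) = 18.87 * sqrt(0.86 * 0.14) = 18.87 * sqrt(0.1204) = 6.547645
CI = T_est +/- z * SE_est, so width = 2 * z * SE_est = 2 * 2.576 * 6.547645
Width = 33.7335

33.7335


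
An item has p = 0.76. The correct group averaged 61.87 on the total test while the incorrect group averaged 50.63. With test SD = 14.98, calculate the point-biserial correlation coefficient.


q = 1 - p = 0.24
rpb = ((M1 - M0) / SD) * sqrt(p * q)
rpb = ((61.87 - 50.63) / 14.98) * sqrt(0.76 * 0.24)
rpb = 0.3205

0.3205


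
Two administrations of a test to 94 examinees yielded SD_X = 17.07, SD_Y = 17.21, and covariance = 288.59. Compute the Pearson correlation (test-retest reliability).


r = cov(X,Y) / (SD_X * SD_Y)
r = 288.59 / (17.07 * 17.21)
r = 288.59 / 293.7747
r = 0.9824

0.9824


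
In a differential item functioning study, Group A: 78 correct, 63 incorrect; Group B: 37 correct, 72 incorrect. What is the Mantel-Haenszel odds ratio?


Odds_A = 78/63 = 1.2381
Odds_B = 37/72 = 0.5139
OR = Odds_A / Odds_B = 1.2381 / 0.5139
Exactly, OR = (78 * 72) / (63 * 37) = 5616 / 2331
OR = 2.4093

2.4093


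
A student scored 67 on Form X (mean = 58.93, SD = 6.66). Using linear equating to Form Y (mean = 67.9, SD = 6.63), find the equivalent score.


slope = SD_Y / SD_X = 6.63 / 6.66 ~ 0.9955
intercept = mean_Y - slope * mean_X = 67.9 - (6.63 / 6.66) * 58.93 ~ 9.2355
Y = slope * X + intercept. To avoid rounding drift from the rounded slope/intercept, evaluate the equivalent form Y = mean_Y + SD_Y * (X - mean_X) / SD_X at full precision:
Y = 67.9 + 6.63 * (67 - 58.93) / 6.66
Y = 67.9 + 6.63 * 8.07 / 6.66
Y = 67.9 + 53.5041 / 6.66
Y = 67.9 + 8.0336
Y = 75.9336

75.9336


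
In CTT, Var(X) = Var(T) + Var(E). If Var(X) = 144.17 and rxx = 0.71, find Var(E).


var_true = rxx * var_obs = 0.71 * 144.17 = 102.3607
var_error = var_obs - var_true
var_error = 144.17 - 102.3607
var_error = 41.8093

41.8093


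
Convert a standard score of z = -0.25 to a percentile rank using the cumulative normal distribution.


CDF(z) = 0.5 * (1 + erf(z/sqrt(2)))
erf(-0.1768) = -0.1974
CDF = 0.4013
Percentile rank = 0.4013 * 100 = 40.13

40.13


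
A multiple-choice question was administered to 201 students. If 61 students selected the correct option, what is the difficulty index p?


Item difficulty p = number correct / total examinees
p = 61 / 201
p = 0.3035

0.3035


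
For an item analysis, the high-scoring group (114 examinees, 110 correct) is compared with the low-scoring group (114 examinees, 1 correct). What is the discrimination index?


p_upper = 110/114 = 0.9649
p_lower = 1/114 = 0.0088
D = 0.9649 - 0.0088 = 0.9561

0.9561


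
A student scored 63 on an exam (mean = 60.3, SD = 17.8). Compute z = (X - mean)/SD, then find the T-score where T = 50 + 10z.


z = (X - mean) / SD = (63 - 60.3) / 17.8
z = 2.7 / 17.8
z = 0.1517
T-score = T = 50 + 10z
Carry z at full precision (z = 2.7 / 17.8) into the conversion:
T-score = 50 + 10 * (2.7 / 17.8) = 50 + 27 / 17.8
T-score = 50 + 1.5169
T-score = 51.5169

51.5169


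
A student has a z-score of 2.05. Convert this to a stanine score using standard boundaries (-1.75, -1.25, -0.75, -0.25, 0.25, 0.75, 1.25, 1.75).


Stanine boundaries: [-1.75, -1.25, -0.75, -0.25, 0.25, 0.75, 1.25, 1.75]
z = 2.05
Check each boundary:
  z >= -1.75 -> could be stanine 2
  z >= -1.25 -> could be stanine 3
  z >= -0.75 -> could be stanine 4
  z >= -0.25 -> could be stanine 5
  z >= 0.25 -> could be stanine 6
  z >= 0.75 -> could be stanine 7
  z >= 1.25 -> could be stanine 8
  z >= 1.75 -> could be stanine 9
Highest qualifying boundary gives stanine = 9

9


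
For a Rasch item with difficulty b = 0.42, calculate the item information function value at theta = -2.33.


P = 1/(1+exp(-(-2.33-0.42))) = 0.0601
I = P*(1-P) = 0.0601 * 0.9399
I = 0.0565

0.0565


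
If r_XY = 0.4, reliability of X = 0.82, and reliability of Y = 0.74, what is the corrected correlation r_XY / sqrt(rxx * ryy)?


r_corrected = rxy / sqrt(rxx * ryy)
= 0.4 / sqrt(0.82 * 0.74)
= 0.4 / sqrt(0.6068)
= 0.4 / 0.778974
r_corrected = 0.5135

0.5135


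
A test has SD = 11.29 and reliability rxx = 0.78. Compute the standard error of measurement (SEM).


SEM = SD * sqrt(1 - rxx)
SEM = 11.29 * sqrt(1 - 0.78)
SEM = 11.29 * sqrt(0.22) = 11.29 * 0.469042
SEM = 5.2955

5.2955


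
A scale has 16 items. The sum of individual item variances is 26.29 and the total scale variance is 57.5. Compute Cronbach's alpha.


alpha = (k/(k-1)) * (1 - sum(si^2)/s_total^2)
= (16/15) * (1 - 26.29/57.5)
alpha = 0.579

0.579


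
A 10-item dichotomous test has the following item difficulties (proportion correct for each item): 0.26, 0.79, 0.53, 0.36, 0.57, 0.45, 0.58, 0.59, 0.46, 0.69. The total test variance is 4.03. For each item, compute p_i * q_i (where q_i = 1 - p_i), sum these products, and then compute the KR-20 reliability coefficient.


For each item, compute p_i * q_i:
  Item 1: 0.26 * 0.74 = 0.1924
  Item 2: 0.79 * 0.21 = 0.1659
  Item 3: 0.53 * 0.47 = 0.2491
  Item 4: 0.36 * 0.64 = 0.2304
  Item 5: 0.57 * 0.43 = 0.2451
  Item 6: 0.45 * 0.55 = 0.2475
  Item 7: 0.58 * 0.42 = 0.2436
  Item 8: 0.59 * 0.41 = 0.2419
  Item 9: 0.46 * 0.54 = 0.2484
  Item 10: 0.69 * 0.31 = 0.2139
Sum(p_i * q_i) = 0.1924 + 0.1659 + 0.2491 + 0.2304 + 0.2451 + 0.2475 + 0.2436 + 0.2419 + 0.2484 + 0.2139 = 2.2782
KR-20 = (k/(k-1)) * (1 - Sum(p_i*q_i) / Var_total)
= (10/9) * (1 - 2.2782/4.03)
= 1.1111 * 0.4347
KR-20 = 0.483

0.483


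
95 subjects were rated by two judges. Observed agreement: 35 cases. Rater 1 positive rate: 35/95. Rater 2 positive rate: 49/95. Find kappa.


P_o = 35/95 = 0.368421
P_e = (35*49 + 60*46) / 9025 = 0.495845
kappa = (P_o - P_e) / (1 - P_e)
kappa = (0.368421 - 0.495845) / (1 - 0.495845)
kappa = -0.2527

-0.2527


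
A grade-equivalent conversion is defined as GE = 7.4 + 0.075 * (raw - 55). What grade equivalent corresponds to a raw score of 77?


raw - median = 77 - 55 = 22
slope * diff = 0.075 * 22 = 1.65
GE = 7.4 + 1.65
GE = 9.05

9.05


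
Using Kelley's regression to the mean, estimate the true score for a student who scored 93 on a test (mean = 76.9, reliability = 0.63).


T_est = rxx * X + (1 - rxx) * mean
T_est = 0.63 * 93 + 0.37 * 76.9
T_est = 58.59 + 28.453
T_est = 87.043

87.043


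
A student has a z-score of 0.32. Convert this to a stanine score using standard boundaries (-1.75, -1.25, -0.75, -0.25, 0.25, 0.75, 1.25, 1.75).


Stanine boundaries: [-1.75, -1.25, -0.75, -0.25, 0.25, 0.75, 1.25, 1.75]
z = 0.32
Check each boundary:
  z >= -1.75 -> could be stanine 2
  z >= -1.25 -> could be stanine 3
  z >= -0.75 -> could be stanine 4
  z >= -0.25 -> could be stanine 5
  z >= 0.25 -> could be stanine 6
  z < 0.75
  z < 1.25
  z < 1.75
Highest qualifying boundary gives stanine = 6

6


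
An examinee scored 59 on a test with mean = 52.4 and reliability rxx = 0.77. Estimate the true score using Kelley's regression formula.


T_est = rxx * X + (1 - rxx) * mean
T_est = 0.77 * 59 + 0.23 * 52.4
T_est = 45.43 + 12.052
T_est = 57.482

57.482


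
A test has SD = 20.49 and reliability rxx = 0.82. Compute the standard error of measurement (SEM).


SEM = SD * sqrt(1 - rxx)
SEM = 20.49 * sqrt(1 - 0.82)
SEM = 20.49 * sqrt(0.18) = 20.49 * 0.424264
SEM = 8.6932

8.6932


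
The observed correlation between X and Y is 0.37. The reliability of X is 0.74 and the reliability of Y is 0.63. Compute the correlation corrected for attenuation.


r_corrected = rxy / sqrt(rxx * ryy)
= 0.37 / sqrt(0.74 * 0.63)
= 0.37 / sqrt(0.4662)
= 0.37 / 0.682788
r_corrected = 0.5419

0.5419


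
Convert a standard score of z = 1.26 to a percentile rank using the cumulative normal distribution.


CDF(z) = 0.5 * (1 + erf(z/sqrt(2)))
erf(0.891) = 0.7923
CDF = 0.8962
Percentile rank = 0.8962 * 100 = 89.62

89.62


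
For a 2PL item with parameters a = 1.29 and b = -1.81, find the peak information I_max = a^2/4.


For 2PL, max info at theta = b = -1.81
I_max = a^2 / 4 = 1.29^2 / 4
= 1.6641 / 4
I_max = 0.416

0.416


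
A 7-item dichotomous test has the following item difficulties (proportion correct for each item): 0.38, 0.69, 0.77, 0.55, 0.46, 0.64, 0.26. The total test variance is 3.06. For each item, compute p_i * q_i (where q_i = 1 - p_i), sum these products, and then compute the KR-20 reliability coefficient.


For each item, compute p_i * q_i:
  Item 1: 0.38 * 0.62 = 0.2356
  Item 2: 0.69 * 0.31 = 0.2139
  Item 3: 0.77 * 0.23 = 0.1771
  Item 4: 0.55 * 0.45 = 0.2475
  Item 5: 0.46 * 0.54 = 0.2484
  Item 6: 0.64 * 0.36 = 0.2304
  Item 7: 0.26 * 0.74 = 0.1924
Sum(p_i * q_i) = 0.2356 + 0.2139 + 0.1771 + 0.2475 + 0.2484 + 0.2304 + 0.1924 = 1.5453
KR-20 = (k/(k-1)) * (1 - Sum(p_i*q_i) / Var_total)
= (7/6) * (1 - 1.5453/3.06)
= 1.1667 * 0.495
KR-20 = 0.5775

0.5775


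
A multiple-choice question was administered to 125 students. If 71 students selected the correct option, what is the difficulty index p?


Item difficulty p = number correct / total examinees
p = 71 / 125
p = 0.568

0.568


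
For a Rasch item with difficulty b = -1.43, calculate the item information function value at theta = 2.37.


P = 1/(1+exp(-(2.37--1.43))) = 0.9781
I = P*(1-P) = 0.9781 * 0.0219
I = 0.0214

0.0214


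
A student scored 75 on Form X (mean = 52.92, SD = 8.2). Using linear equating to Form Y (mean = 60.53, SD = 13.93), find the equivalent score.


slope = SD_Y / SD_X = 13.93 / 8.2 ~ 1.6988
intercept = mean_Y - slope * mean_X = 60.53 - (13.93 / 8.2) * 52.92 ~ -29.3695
Y = slope * X + intercept. To avoid rounding drift from the rounded slope/intercept, evaluate the equivalent form Y = mean_Y + SD_Y * (X - mean_X) / SD_X at full precision:
Y = 60.53 + 13.93 * (75 - 52.92) / 8.2
Y = 60.53 + 13.93 * 22.08 / 8.2
Y = 60.53 + 307.5744 / 8.2
Y = 60.53 + 37.5091
Y = 98.0391

98.0391


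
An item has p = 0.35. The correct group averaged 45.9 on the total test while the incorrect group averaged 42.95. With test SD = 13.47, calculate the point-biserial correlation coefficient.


q = 1 - p = 0.65
rpb = ((M1 - M0) / SD) * sqrt(p * q)
rpb = ((45.9 - 42.95) / 13.47) * sqrt(0.35 * 0.65)
rpb = 0.1045

0.1045


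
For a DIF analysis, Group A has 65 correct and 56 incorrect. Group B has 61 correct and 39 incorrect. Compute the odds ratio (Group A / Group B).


Odds_A = 65/56 = 1.1607
Odds_B = 61/39 = 1.5641
OR = Odds_A / Odds_B = 1.1607 / 1.5641
Exactly, OR = (65 * 39) / (56 * 61) = 2535 / 3416
OR = 0.7421

0.7421


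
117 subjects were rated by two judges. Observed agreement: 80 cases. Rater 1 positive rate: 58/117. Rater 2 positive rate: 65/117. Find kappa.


P_o = 80/117 = 0.683761
P_e = (58*65 + 59*52) / 13689 = 0.499525
kappa = (P_o - P_e) / (1 - P_e)
kappa = (0.683761 - 0.499525) / (1 - 0.499525)
kappa = 0.3681

0.3681


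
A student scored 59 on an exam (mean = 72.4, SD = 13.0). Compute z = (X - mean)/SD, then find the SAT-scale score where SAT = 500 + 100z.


z = (X - mean) / SD = (59 - 72.4) / 13.0
z = -13.4 / 13.0
z = -1.0308
SAT-scale = SAT = 500 + 100z
Carry z at full precision (z = -13.4 / 13.0) into the conversion:
SAT-scale = 500 + 100 * (-13.4 / 13.0) = 500 + -1340 / 13.0
SAT-scale = 500 + -103.0769
SAT-scale = 396.9231

396.9231


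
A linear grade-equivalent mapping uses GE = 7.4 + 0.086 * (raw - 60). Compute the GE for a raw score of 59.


raw - median = 59 - 60 = -1
slope * diff = 0.086 * -1 = -0.086
GE = 7.4 + -0.086
GE = 7.314

7.314


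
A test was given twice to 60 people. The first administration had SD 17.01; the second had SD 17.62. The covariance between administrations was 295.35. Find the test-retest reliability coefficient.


r = cov(X,Y) / (SD_X * SD_Y)
r = 295.35 / (17.01 * 17.62)
r = 295.35 / 299.7162
r = 0.9854

0.9854


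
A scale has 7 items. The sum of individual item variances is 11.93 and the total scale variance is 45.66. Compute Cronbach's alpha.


alpha = (k/(k-1)) * (1 - sum(si^2)/s_total^2)
= (7/6) * (1 - 11.93/45.66)
alpha = 0.8618

0.8618


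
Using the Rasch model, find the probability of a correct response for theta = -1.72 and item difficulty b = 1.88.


theta - b = -1.72 - 1.88 = -3.6
exp(-(theta - b)) = exp(3.6) = 36.5982
P = 1 / (1 + 36.5982)
P = 0.0266

0.0266


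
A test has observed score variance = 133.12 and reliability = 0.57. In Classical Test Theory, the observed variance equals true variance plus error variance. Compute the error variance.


var_true = rxx * var_obs = 0.57 * 133.12 = 75.8784
var_error = var_obs - var_true
var_error = 133.12 - 75.8784
var_error = 57.2416

57.2416


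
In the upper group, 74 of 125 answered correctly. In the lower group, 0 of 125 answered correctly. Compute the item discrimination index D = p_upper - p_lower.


p_upper = 74/125 = 0.592
p_lower = 0/125 = 0.0
D = 0.592 - 0.0 = 0.592

0.592


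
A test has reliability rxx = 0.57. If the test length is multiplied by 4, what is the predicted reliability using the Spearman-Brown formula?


r_new = (n * rxx) / (1 + (n-1) * rxx)
r_new = (4 * 0.57) / (1 + 3 * 0.57)
r_new = 2.28 / 2.71
r_new = 0.8413

0.8413


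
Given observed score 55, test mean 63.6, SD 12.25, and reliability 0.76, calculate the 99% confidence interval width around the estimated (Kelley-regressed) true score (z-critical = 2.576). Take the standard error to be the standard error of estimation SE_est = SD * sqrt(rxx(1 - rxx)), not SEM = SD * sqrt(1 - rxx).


True score estimate = 0.76*55 + 0.24*63.6 = 57.064
SE_est = SD * sqrt(rxx * (1 - rxx)) = 12.25 * sqrt(0.76 * 0.24) = 12.25 * sqrt(0.1824) = 5.231768
CI = T_est +/- z * SE_est, so width = 2 * z * SE_est = 2 * 2.576 * 5.231768
Width = 26.9541

26.9541


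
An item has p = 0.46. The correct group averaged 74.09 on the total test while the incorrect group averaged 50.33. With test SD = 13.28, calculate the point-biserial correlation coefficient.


q = 1 - p = 0.54
rpb = ((M1 - M0) / SD) * sqrt(p * q)
rpb = ((74.09 - 50.33) / 13.28) * sqrt(0.46 * 0.54)
rpb = 0.8917

0.8917


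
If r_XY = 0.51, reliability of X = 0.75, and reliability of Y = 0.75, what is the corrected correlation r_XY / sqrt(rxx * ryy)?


r_corrected = rxy / sqrt(rxx * ryy)
= 0.51 / sqrt(0.75 * 0.75)
= 0.51 / sqrt(0.5625)
= 0.51 / 0.75
r_corrected = 0.68

0.68


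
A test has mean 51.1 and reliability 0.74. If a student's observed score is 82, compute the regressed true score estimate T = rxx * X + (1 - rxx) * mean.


T_est = rxx * X + (1 - rxx) * mean
T_est = 0.74 * 82 + 0.26 * 51.1
T_est = 60.68 + 13.286
T_est = 73.966

73.966


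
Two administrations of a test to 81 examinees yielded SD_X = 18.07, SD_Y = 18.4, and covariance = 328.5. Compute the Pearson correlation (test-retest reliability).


r = cov(X,Y) / (SD_X * SD_Y)
r = 328.5 / (18.07 * 18.4)
r = 328.5 / 332.488
r = 0.988

0.988


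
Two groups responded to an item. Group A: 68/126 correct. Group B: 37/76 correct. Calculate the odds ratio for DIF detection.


Odds_A = 68/58 = 1.1724
Odds_B = 37/39 = 0.9487
OR = Odds_A / Odds_B = 1.1724 / 0.9487
Exactly, OR = (68 * 39) / (58 * 37) = 2652 / 2146
OR = 1.2358

1.2358


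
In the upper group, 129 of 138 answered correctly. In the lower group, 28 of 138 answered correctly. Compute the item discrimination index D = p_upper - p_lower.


p_upper = 129/138 = 0.9348
p_lower = 28/138 = 0.2029
D = 0.9348 - 0.2029 = 0.7319

0.7319


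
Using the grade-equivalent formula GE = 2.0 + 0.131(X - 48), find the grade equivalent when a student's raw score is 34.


raw - median = 34 - 48 = -14
slope * diff = 0.131 * -14 = -1.834
GE = 2.0 + -1.834
GE = 0.166

0.166


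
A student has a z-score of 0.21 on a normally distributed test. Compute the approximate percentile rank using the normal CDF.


CDF(z) = 0.5 * (1 + erf(z/sqrt(2)))
erf(0.1485) = 0.1663
CDF = 0.5832
Percentile rank = 0.5832 * 100 = 58.32

58.32


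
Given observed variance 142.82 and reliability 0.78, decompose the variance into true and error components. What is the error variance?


var_true = rxx * var_obs = 0.78 * 142.82 = 111.3996
var_error = var_obs - var_true
var_error = 142.82 - 111.3996
var_error = 31.4204

31.4204


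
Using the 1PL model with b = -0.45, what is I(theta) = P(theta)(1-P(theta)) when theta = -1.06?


P = 1/(1+exp(-(-1.06--0.45))) = 0.3521
I = P*(1-P) = 0.3521 * 0.6479
I = 0.2281

0.2281


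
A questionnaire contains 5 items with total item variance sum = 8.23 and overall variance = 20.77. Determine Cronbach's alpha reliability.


alpha = (k/(k-1)) * (1 - sum(si^2)/s_total^2)
= (5/4) * (1 - 8.23/20.77)
alpha = 0.7547

0.7547


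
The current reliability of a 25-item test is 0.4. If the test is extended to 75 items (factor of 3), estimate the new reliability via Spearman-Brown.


r_new = (n * rxx) / (1 + (n-1) * rxx)
r_new = (3 * 0.4) / (1 + 2 * 0.4)
r_new = 1.2 / 1.8
r_new = 0.6667

0.6667


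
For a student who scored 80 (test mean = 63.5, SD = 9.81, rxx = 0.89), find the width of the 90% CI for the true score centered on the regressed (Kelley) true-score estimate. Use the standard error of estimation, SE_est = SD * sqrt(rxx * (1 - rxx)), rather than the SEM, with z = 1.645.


True score estimate = 0.89*80 + 0.11*63.5 = 78.185
SE_est = SD * sqrt(rxx * (1 - rxx)) = 9.81 * sqrt(0.89 * 0.11) = 9.81 * sqrt(0.0979) = 3.069449
CI = T_est +/- z * SE_est, so width = 2 * z * SE_est = 2 * 1.645 * 3.069449
Width = 10.0985

10.0985


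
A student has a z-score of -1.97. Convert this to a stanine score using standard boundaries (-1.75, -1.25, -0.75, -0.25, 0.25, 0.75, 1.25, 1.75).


Stanine boundaries: [-1.75, -1.25, -0.75, -0.25, 0.25, 0.75, 1.25, 1.75]
z = -1.97
Check each boundary:
  z < -1.75
  z < -1.25
  z < -0.75
  z < -0.25
  z < 0.25
  z < 0.75
  z < 1.25
  z < 1.75
Highest qualifying boundary gives stanine = 1

1


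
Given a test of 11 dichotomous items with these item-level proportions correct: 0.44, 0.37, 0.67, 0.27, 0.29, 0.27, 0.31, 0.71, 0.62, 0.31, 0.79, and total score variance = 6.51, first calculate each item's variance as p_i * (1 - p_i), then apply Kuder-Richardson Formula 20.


For each item, compute p_i * q_i:
  Item 1: 0.44 * 0.56 = 0.2464
  Item 2: 0.37 * 0.63 = 0.2331
  Item 3: 0.67 * 0.33 = 0.2211
  Item 4: 0.27 * 0.73 = 0.1971
  Item 5: 0.29 * 0.71 = 0.2059
  Item 6: 0.27 * 0.73 = 0.1971
  Item 7: 0.31 * 0.69 = 0.2139
  Item 8: 0.71 * 0.29 = 0.2059
  Item 9: 0.62 * 0.38 = 0.2356
  Item 10: 0.31 * 0.69 = 0.2139
  Item 11: 0.79 * 0.21 = 0.1659
Sum(p_i * q_i) = 0.2464 + 0.2331 + 0.2211 + 0.1971 + 0.2059 + 0.1971 + 0.2139 + 0.2059 + 0.2356 + 0.2139 + 0.1659 = 2.3359
KR-20 = (k/(k-1)) * (1 - Sum(p_i*q_i) / Var_total)
= (11/10) * (1 - 2.3359/6.51)
= 1.1 * 0.6412
KR-20 = 0.7053

0.7053


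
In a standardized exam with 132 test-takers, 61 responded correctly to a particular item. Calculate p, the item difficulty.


Item difficulty p = number correct / total examinees
p = 61 / 132
p = 0.4621

0.4621


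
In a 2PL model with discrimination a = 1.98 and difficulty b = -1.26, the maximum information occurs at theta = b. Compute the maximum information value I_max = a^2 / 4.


For 2PL, max info at theta = b = -1.26
I_max = a^2 / 4 = 1.98^2 / 4
= 3.9204 / 4
I_max = 0.9801

0.9801


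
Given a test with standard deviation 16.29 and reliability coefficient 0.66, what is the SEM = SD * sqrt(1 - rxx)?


SEM = SD * sqrt(1 - rxx)
SEM = 16.29 * sqrt(1 - 0.66)
SEM = 16.29 * sqrt(0.34) = 16.29 * 0.583095
SEM = 9.4986

9.4986


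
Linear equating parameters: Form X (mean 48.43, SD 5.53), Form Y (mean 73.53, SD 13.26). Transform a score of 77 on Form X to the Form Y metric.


slope = SD_Y / SD_X = 13.26 / 5.53 ~ 2.3978
intercept = mean_Y - slope * mean_X = 73.53 - (13.26 / 5.53) * 48.43 ~ -42.5969
Y = slope * X + intercept. To avoid rounding drift from the rounded slope/intercept, evaluate the equivalent form Y = mean_Y + SD_Y * (X - mean_X) / SD_X at full precision:
Y = 73.53 + 13.26 * (77 - 48.43) / 5.53
Y = 73.53 + 13.26 * 28.57 / 5.53
Y = 73.53 + 378.8382 / 5.53
Y = 73.53 + 68.506
Y = 142.036

142.036


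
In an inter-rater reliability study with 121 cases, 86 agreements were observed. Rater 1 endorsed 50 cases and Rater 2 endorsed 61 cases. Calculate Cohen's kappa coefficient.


P_o = 86/121 = 0.710744
P_e = (50*61 + 71*60) / 14641 = 0.499283
kappa = (P_o - P_e) / (1 - P_e)
kappa = (0.710744 - 0.499283) / (1 - 0.499283)
kappa = 0.4223

0.4223


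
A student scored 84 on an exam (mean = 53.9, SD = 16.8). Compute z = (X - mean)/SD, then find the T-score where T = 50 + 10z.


z = (X - mean) / SD = (84 - 53.9) / 16.8
z = 30.1 / 16.8
z = 1.7917
T-score = T = 50 + 10z
Carry z at full precision (z = 30.1 / 16.8) into the conversion:
T-score = 50 + 10 * (30.1 / 16.8) = 50 + 301 / 16.8
T-score = 50 + 17.9167
T-score = 67.9167

67.9167


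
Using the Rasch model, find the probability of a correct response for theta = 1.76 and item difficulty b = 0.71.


theta - b = 1.76 - 0.71 = 1.05
exp(-(theta - b)) = exp(-1.05) = 0.3499
P = 1 / (1 + 0.3499)
P = 0.7408

0.7408


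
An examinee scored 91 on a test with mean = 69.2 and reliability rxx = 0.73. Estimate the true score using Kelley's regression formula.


T_est = rxx * X + (1 - rxx) * mean
T_est = 0.73 * 91 + 0.27 * 69.2
T_est = 66.43 + 18.684
T_est = 85.114

85.114


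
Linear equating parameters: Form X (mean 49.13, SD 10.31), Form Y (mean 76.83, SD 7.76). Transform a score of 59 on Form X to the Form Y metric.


slope = SD_Y / SD_X = 7.76 / 10.31 ~ 0.7527
intercept = mean_Y - slope * mean_X = 76.83 - (7.76 / 10.31) * 49.13 ~ 39.8515
Y = slope * X + intercept. To avoid rounding drift from the rounded slope/intercept, evaluate the equivalent form Y = mean_Y + SD_Y * (X - mean_X) / SD_X at full precision:
Y = 76.83 + 7.76 * (59 - 49.13) / 10.31
Y = 76.83 + 7.76 * 9.87 / 10.31
Y = 76.83 + 76.5912 / 10.31
Y = 76.83 + 7.4288
Y = 84.2588

84.2588


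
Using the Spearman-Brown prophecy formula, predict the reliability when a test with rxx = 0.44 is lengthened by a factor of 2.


r_new = (n * rxx) / (1 + (n-1) * rxx)
r_new = (2 * 0.44) / (1 + 1 * 0.44)
r_new = 0.88 / 1.44
r_new = 0.6111

0.6111


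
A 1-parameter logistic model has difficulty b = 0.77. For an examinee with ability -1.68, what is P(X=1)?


theta - b = -1.68 - 0.77 = -2.45
exp(-(theta - b)) = exp(2.45) = 11.5883
P = 1 / (1 + 11.5883)
P = 0.0794

0.0794


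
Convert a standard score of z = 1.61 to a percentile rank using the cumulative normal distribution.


CDF(z) = 0.5 * (1 + erf(z/sqrt(2)))
erf(1.1384) = 0.8926
CDF = 0.9463
Percentile rank = 0.9463 * 100 = 94.63

94.63


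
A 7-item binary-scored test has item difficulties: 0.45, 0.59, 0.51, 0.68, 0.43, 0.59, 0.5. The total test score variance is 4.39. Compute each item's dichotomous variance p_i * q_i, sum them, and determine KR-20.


For each item, compute p_i * q_i:
  Item 1: 0.45 * 0.55 = 0.2475
  Item 2: 0.59 * 0.41 = 0.2419
  Item 3: 0.51 * 0.49 = 0.2499
  Item 4: 0.68 * 0.32 = 0.2176
  Item 5: 0.43 * 0.57 = 0.2451
  Item 6: 0.59 * 0.41 = 0.2419
  Item 7: 0.5 * 0.5 = 0.25
Sum(p_i * q_i) = 0.2475 + 0.2419 + 0.2499 + 0.2176 + 0.2451 + 0.2419 + 0.25 = 1.6939
KR-20 = (k/(k-1)) * (1 - Sum(p_i*q_i) / Var_total)
= (7/6) * (1 - 1.6939/4.39)
= 1.1667 * 0.6141
KR-20 = 0.7165

0.7165


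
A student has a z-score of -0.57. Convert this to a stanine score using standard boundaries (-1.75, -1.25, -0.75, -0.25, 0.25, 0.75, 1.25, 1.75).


Stanine boundaries: [-1.75, -1.25, -0.75, -0.25, 0.25, 0.75, 1.25, 1.75]
z = -0.57
Check each boundary:
  z >= -1.75 -> could be stanine 2
  z >= -1.25 -> could be stanine 3
  z >= -0.75 -> could be stanine 4
  z < -0.25
  z < 0.25
  z < 0.75
  z < 1.25
  z < 1.75
Highest qualifying boundary gives stanine = 4

4


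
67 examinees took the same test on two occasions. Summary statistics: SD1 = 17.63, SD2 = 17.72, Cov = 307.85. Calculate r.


r = cov(X,Y) / (SD_X * SD_Y)
r = 307.85 / (17.63 * 17.72)
r = 307.85 / 312.4036
r = 0.9854

0.9854


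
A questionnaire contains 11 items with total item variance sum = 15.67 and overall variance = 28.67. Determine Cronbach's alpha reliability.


alpha = (k/(k-1)) * (1 - sum(si^2)/s_total^2)
= (11/10) * (1 - 15.67/28.67)
alpha = 0.4988

0.4988


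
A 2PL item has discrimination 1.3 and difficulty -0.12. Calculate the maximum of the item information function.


For 2PL, max info at theta = b = -0.12
I_max = a^2 / 4 = 1.3^2 / 4
= 1.69 / 4
I_max = 0.4225

0.4225


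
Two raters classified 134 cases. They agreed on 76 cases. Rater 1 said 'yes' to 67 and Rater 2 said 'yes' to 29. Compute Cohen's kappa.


P_o = 76/134 = 0.567164
P_e = (67*29 + 67*105) / 17956 = 0.5
kappa = (P_o - P_e) / (1 - P_e)
kappa = (0.567164 - 0.5) / (1 - 0.5)
kappa = 0.1343

0.1343


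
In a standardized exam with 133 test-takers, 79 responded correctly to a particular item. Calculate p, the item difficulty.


Item difficulty p = number correct / total examinees
p = 79 / 133
p = 0.594

0.594


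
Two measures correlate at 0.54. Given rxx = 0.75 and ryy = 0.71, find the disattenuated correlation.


r_corrected = rxy / sqrt(rxx * ryy)
= 0.54 / sqrt(0.75 * 0.71)
= 0.54 / sqrt(0.5325)
= 0.54 / 0.729726
r_corrected = 0.74

0.74
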